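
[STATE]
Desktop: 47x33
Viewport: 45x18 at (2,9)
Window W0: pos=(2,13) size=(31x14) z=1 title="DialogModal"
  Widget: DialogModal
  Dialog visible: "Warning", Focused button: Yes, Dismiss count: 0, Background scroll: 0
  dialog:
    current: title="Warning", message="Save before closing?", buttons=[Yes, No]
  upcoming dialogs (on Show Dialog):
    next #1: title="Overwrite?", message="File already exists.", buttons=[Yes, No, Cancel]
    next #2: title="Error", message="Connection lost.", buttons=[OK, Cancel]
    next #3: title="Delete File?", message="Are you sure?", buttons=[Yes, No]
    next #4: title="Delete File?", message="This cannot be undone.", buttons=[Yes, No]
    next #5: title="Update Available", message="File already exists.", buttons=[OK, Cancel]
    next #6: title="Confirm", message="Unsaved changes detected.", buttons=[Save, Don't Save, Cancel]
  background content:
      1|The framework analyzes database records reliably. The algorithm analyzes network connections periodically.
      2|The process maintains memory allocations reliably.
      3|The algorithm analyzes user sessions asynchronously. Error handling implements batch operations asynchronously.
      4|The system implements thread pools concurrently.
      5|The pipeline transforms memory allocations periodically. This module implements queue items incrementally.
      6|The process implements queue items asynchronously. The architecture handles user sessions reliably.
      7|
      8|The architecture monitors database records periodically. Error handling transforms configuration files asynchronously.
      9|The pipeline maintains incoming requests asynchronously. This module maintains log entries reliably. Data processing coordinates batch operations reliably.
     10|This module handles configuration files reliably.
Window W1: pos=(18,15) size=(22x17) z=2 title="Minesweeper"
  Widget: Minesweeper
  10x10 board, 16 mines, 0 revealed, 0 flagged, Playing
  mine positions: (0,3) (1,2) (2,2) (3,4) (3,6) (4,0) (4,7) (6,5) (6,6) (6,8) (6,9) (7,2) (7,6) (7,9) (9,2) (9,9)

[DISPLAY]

                                             
                                             
                                             
                                             
┏━━━━━━━━━━━━━━━━━━━━━━━━━━━━━┓              
┃ DialogModal                 ┃              
┠───────────────┏━━━━━━━━━━━━━━━━━━━━┓       
┃The framework a┃ Minesweeper        ┃       
┃The process mai┠────────────────────┨       
┃Th┌────────────┃■■■■■■■■■■          ┃       
┃Th│       Warni┃■■■■■■■■■■          ┃       
┃Th│ Save before┃■■■■■■■■■■          ┃       
┃Th│      [Yes] ┃■■■■■■■■■■          ┃       
┃  └────────────┃■■■■■■■■■■          ┃       
┃The architectur┃■■■■■■■■■■          ┃       
┃The pipeline ma┃■■■■■■■■■■          ┃       
┃This module han┃■■■■■■■■■■          ┃       
┗━━━━━━━━━━━━━━━┃■■■■■■■■■■          ┃       


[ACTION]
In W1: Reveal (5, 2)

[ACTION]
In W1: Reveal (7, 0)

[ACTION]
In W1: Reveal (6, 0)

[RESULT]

                                             
                                             
                                             
                                             
┏━━━━━━━━━━━━━━━━━━━━━━━━━━━━━┓              
┃ DialogModal                 ┃              
┠───────────────┏━━━━━━━━━━━━━━━━━━━━┓       
┃The framework a┃ Minesweeper        ┃       
┃The process mai┠────────────────────┨       
┃Th┌────────────┃■■■■■■■■■■          ┃       
┃Th│       Warni┃■■■■■■■■■■          ┃       
┃Th│ Save before┃■■■■■■■■■■          ┃       
┃Th│      [Yes] ┃■212■■■■■■          ┃       
┃  └────────────┃■1 11■■■■■          ┃       
┃The architectur┃11  1■■■■■          ┃       
┃The pipeline ma┃ 1111■■■■■          ┃       
┃This module han┃ 1■■■■■■■■          ┃       
┗━━━━━━━━━━━━━━━┃ 2■■■■■■■■          ┃       


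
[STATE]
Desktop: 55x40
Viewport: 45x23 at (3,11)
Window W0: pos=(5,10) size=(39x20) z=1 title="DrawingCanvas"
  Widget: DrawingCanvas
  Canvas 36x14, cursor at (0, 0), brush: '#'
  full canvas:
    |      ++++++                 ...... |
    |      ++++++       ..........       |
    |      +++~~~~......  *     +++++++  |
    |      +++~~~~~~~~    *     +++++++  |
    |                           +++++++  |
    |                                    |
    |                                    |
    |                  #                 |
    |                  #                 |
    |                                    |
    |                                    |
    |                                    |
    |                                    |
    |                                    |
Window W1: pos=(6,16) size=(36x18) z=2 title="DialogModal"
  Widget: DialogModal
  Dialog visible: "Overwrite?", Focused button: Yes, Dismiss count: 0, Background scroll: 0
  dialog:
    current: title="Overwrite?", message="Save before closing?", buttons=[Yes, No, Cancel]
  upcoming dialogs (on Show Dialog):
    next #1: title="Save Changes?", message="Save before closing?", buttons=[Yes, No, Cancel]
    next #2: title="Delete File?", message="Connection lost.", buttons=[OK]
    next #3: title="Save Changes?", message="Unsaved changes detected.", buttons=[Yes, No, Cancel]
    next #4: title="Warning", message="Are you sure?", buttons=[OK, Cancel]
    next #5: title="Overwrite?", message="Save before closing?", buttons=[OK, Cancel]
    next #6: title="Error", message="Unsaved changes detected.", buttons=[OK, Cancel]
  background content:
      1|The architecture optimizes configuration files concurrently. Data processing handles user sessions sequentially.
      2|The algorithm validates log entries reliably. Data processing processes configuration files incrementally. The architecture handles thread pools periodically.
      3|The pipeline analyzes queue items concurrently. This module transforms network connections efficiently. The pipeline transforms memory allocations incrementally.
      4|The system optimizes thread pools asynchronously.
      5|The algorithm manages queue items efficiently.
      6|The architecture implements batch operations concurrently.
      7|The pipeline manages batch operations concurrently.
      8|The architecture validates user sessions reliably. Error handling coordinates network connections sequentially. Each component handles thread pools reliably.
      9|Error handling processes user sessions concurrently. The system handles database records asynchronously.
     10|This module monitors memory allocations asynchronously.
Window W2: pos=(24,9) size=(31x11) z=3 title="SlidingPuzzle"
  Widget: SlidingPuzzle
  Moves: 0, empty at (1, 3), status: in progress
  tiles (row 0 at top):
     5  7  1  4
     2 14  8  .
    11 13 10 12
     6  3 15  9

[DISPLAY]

  ┃ DrawingCanvas    ┠───────────────────────
  ┠──────────────────┃┌────┬────┬────┬────┐  
  ┃+     ++++++      ┃│  5 │  7 │  1 │  4 │  
  ┃      ++++++      ┃├────┼────┼────┼────┤  
  ┃      +++~~~~.....┃│  2 │ 14 │  8 │    │  
  ┃┏━━━━━━━━━━━━━━━━━┃├────┼────┼────┼────┤  
  ┃┃ DialogModal     ┃│ 11 │ 13 │ 10 │ 12 │  
  ┃┠─────────────────┃├────┼────┼────┼────┤  
  ┃┃The architecture ┗━━━━━━━━━━━━━━━━━━━━━━━
  ┃┃The algorithm validates log entrie┃ ┃    
  ┃┃The pipeline analyzes queue items ┃ ┃    
  ┃┃The system optimizes thread pools ┃ ┃    
  ┃┃The a┌──────────────────────┐tems ┃ ┃    
  ┃┃The a│      Overwrite?      │atch ┃ ┃    
  ┃┃The p│ Save before closing? │erati┃ ┃    
  ┃┃The a│ [Yes]  No   Cancel   │er se┃ ┃    
  ┃┃Error└──────────────────────┘ sess┃ ┃    
  ┃┃This module monitors memory alloca┃ ┃    
  ┗┃                                  ┃━┛    
   ┃                                  ┃      
   ┃                                  ┃      
   ┃                                  ┃      
   ┗━━━━━━━━━━━━━━━━━━━━━━━━━━━━━━━━━━┛      


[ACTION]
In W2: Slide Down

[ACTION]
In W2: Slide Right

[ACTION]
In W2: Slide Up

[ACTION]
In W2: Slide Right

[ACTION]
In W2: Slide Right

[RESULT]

  ┃ DrawingCanvas    ┠───────────────────────
  ┠──────────────────┃┌────┬────┬────┬────┐  
  ┃+     ++++++      ┃│  5 │  7 │  8 │  1 │  
  ┃      ++++++      ┃├────┼────┼────┼────┤  
  ┃      +++~~~~.....┃│    │  2 │ 14 │  4 │  
  ┃┏━━━━━━━━━━━━━━━━━┃├────┼────┼────┼────┤  
  ┃┃ DialogModal     ┃│ 11 │ 13 │ 10 │ 12 │  
  ┃┠─────────────────┃├────┼────┼────┼────┤  
  ┃┃The architecture ┗━━━━━━━━━━━━━━━━━━━━━━━
  ┃┃The algorithm validates log entrie┃ ┃    
  ┃┃The pipeline analyzes queue items ┃ ┃    
  ┃┃The system optimizes thread pools ┃ ┃    
  ┃┃The a┌──────────────────────┐tems ┃ ┃    
  ┃┃The a│      Overwrite?      │atch ┃ ┃    
  ┃┃The p│ Save before closing? │erati┃ ┃    
  ┃┃The a│ [Yes]  No   Cancel   │er se┃ ┃    
  ┃┃Error└──────────────────────┘ sess┃ ┃    
  ┃┃This module monitors memory alloca┃ ┃    
  ┗┃                                  ┃━┛    
   ┃                                  ┃      
   ┃                                  ┃      
   ┃                                  ┃      
   ┗━━━━━━━━━━━━━━━━━━━━━━━━━━━━━━━━━━┛      


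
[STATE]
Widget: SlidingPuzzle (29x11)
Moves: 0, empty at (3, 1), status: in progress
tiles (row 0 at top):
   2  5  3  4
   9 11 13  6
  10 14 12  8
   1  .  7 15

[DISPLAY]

┌────┬────┬────┬────┐        
│  2 │  5 │  3 │  4 │        
├────┼────┼────┼────┤        
│  9 │ 11 │ 13 │  6 │        
├────┼────┼────┼────┤        
│ 10 │ 14 │ 12 │  8 │        
├────┼────┼────┼────┤        
│  1 │    │  7 │ 15 │        
└────┴────┴────┴────┘        
Moves: 0                     
                             


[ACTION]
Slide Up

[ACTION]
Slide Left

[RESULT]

┌────┬────┬────┬────┐        
│  2 │  5 │  3 │  4 │        
├────┼────┼────┼────┤        
│  9 │ 11 │ 13 │  6 │        
├────┼────┼────┼────┤        
│ 10 │ 14 │ 12 │  8 │        
├────┼────┼────┼────┤        
│  1 │  7 │    │ 15 │        
└────┴────┴────┴────┘        
Moves: 1                     
                             


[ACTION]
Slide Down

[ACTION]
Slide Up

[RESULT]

┌────┬────┬────┬────┐        
│  2 │  5 │  3 │  4 │        
├────┼────┼────┼────┤        
│  9 │ 11 │ 13 │  6 │        
├────┼────┼────┼────┤        
│ 10 │ 14 │ 12 │  8 │        
├────┼────┼────┼────┤        
│  1 │  7 │    │ 15 │        
└────┴────┴────┴────┘        
Moves: 3                     
                             


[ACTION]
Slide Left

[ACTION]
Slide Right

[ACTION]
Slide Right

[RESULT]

┌────┬────┬────┬────┐        
│  2 │  5 │  3 │  4 │        
├────┼────┼────┼────┤        
│  9 │ 11 │ 13 │  6 │        
├────┼────┼────┼────┤        
│ 10 │ 14 │ 12 │  8 │        
├────┼────┼────┼────┤        
│  1 │    │  7 │ 15 │        
└────┴────┴────┴────┘        
Moves: 6                     
                             


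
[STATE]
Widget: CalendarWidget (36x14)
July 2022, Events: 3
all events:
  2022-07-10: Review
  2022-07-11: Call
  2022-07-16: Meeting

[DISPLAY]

             July 2022              
Mo Tu We Th Fr Sa Su                
             1  2  3                
 4  5  6  7  8  9 10*               
11* 12 13 14 15 16* 17              
18 19 20 21 22 23 24                
25 26 27 28 29 30 31                
                                    
                                    
                                    
                                    
                                    
                                    
                                    


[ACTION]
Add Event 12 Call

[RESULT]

             July 2022              
Mo Tu We Th Fr Sa Su                
             1  2  3                
 4  5  6  7  8  9 10*               
11* 12* 13 14 15 16* 17             
18 19 20 21 22 23 24                
25 26 27 28 29 30 31                
                                    
                                    
                                    
                                    
                                    
                                    
                                    


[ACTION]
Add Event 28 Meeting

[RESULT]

             July 2022              
Mo Tu We Th Fr Sa Su                
             1  2  3                
 4  5  6  7  8  9 10*               
11* 12* 13 14 15 16* 17             
18 19 20 21 22 23 24                
25 26 27 28* 29 30 31               
                                    
                                    
                                    
                                    
                                    
                                    
                                    


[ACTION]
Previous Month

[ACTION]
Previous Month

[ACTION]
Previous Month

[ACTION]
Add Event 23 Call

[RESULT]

             April 2022             
Mo Tu We Th Fr Sa Su                
             1  2  3                
 4  5  6  7  8  9 10                
11 12 13 14 15 16 17                
18 19 20 21 22 23* 24               
25 26 27 28 29 30                   
                                    
                                    
                                    
                                    
                                    
                                    
                                    


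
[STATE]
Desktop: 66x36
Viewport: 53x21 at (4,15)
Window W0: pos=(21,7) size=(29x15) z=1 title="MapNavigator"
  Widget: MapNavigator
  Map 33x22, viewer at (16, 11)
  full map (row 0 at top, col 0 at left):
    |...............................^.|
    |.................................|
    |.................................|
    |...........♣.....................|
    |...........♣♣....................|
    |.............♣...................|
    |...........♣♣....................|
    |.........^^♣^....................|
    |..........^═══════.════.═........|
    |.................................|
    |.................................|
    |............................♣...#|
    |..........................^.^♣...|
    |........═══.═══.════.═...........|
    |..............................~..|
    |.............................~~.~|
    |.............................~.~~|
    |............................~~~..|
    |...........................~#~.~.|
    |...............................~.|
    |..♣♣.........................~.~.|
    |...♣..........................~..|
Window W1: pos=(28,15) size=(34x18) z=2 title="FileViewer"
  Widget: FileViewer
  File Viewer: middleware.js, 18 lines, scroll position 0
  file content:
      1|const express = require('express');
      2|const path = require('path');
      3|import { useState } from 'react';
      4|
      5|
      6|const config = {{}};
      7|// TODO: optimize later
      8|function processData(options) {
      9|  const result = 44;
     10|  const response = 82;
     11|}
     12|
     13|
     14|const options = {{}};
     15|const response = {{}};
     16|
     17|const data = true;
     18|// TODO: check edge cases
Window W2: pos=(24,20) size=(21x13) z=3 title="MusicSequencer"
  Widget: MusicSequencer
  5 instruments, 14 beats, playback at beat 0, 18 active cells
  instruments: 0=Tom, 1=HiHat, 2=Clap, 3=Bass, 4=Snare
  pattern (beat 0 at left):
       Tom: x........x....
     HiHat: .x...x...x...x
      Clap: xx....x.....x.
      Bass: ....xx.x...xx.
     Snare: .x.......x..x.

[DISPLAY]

                 ┃......┏━━━━━━━━━━━━━━━━━━━━━━━━━━━━
                 ┃......┃ FileViewer                 
                 ┃.....═┠────────────────────────────
                 ┃......┃const express = require('exp
                 ┃......┃const path = require('path')
                 ┃..┏━━━━━━━━━━━━━━━━━━━┓e } from 're
                 ┗━━┃ MusicSequencer    ┃            
                    ┠───────────────────┨            
                    ┃      ▼123456789012┃{}};        
                    ┃   Tom█········█···┃e later     
                    ┃ HiHat·█···█···█···┃Data(options
                    ┃  Clap██····█·····█┃ 44;        
                    ┃  Bass····██·█···██┃ = 82;      
                    ┃ Snare·█·······█··█┃            
                    ┃                   ┃            
                    ┃                   ┃            
                    ┃                   ┃{{}};       
                    ┗━━━━━━━━━━━━━━━━━━━┛━━━━━━━━━━━━
                                                     
                                                     
                                                     


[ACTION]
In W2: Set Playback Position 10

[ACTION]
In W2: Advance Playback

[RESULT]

                 ┃......┏━━━━━━━━━━━━━━━━━━━━━━━━━━━━
                 ┃......┃ FileViewer                 
                 ┃.....═┠────────────────────────────
                 ┃......┃const express = require('exp
                 ┃......┃const path = require('path')
                 ┃..┏━━━━━━━━━━━━━━━━━━━┓e } from 're
                 ┗━━┃ MusicSequencer    ┃            
                    ┠───────────────────┨            
                    ┃      01234567890▼2┃{}};        
                    ┃   Tom█········█···┃e later     
                    ┃ HiHat·█···█···█···┃Data(options
                    ┃  Clap██····█·····█┃ 44;        
                    ┃  Bass····██·█···██┃ = 82;      
                    ┃ Snare·█·······█··█┃            
                    ┃                   ┃            
                    ┃                   ┃            
                    ┃                   ┃{{}};       
                    ┗━━━━━━━━━━━━━━━━━━━┛━━━━━━━━━━━━
                                                     
                                                     
                                                     


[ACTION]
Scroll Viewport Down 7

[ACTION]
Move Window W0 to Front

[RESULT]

                 ┃.............@...........♣.┃━━━━━━━
                 ┃.......................^.^♣┃       
                 ┃.....═══.═══.════.═........┃───────
                 ┃...........................┃re('exp
                 ┃..........................~┃'path')
                 ┃..........................~┃rom 're
                 ┗━━━━━━━━━━━━━━━━━━━━━━━━━━━┛       
                    ┠───────────────────┨            
                    ┃      01234567890▼2┃{}};        
                    ┃   Tom█········█···┃e later     
                    ┃ HiHat·█···█···█···┃Data(options
                    ┃  Clap██····█·····█┃ 44;        
                    ┃  Bass····██·█···██┃ = 82;      
                    ┃ Snare·█·······█··█┃            
                    ┃                   ┃            
                    ┃                   ┃            
                    ┃                   ┃{{}};       
                    ┗━━━━━━━━━━━━━━━━━━━┛━━━━━━━━━━━━
                                                     
                                                     
                                                     


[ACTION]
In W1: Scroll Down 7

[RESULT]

                 ┃.............@...........♣.┃━━━━━━━
                 ┃.......................^.^♣┃       
                 ┃.....═══.═══.════.═........┃───────
                 ┃...........................┃       
                 ┃..........................~┃       
                 ┃..........................~┃er     
                 ┗━━━━━━━━━━━━━━━━━━━━━━━━━━━┛options
                    ┠───────────────────┨ 44;        
                    ┃      01234567890▼2┃ = 82;      
                    ┃   Tom█········█···┃            
                    ┃ HiHat·█···█···█···┃            
                    ┃  Clap██····█·····█┃            
                    ┃  Bass····██·█···██┃{{}};       
                    ┃ Snare·█·······█··█┃ {{}};      
                    ┃                   ┃            
                    ┃                   ┃e;          
                    ┃                   ┃dge cases   
                    ┗━━━━━━━━━━━━━━━━━━━┛━━━━━━━━━━━━
                                                     
                                                     
                                                     


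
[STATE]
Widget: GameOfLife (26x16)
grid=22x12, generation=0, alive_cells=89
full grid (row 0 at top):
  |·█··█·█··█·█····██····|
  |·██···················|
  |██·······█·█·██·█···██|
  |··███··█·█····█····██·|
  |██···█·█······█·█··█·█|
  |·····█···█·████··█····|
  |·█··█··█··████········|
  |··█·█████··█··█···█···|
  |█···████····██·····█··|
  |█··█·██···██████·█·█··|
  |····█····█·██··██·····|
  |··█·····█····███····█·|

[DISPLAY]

Gen: 0                    
·█··█·█··█·█····██····    
·██···················    
██·······█·█·██·█···██    
··███··█·█····█····██·    
██···█·█······█·█··█·█    
·····█···█·████··█····    
·█··█··█··████········    
··█·█████··█··█···█···    
█···████····██·····█··    
█··█·██···██████·█·█··    
····█····█·██··██·····    
··█·····█····███····█·    
                          
                          
                          


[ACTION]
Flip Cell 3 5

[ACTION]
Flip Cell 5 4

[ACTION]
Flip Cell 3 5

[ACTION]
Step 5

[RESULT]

Gen: 5                    
··█···············█···    
··█········█··█·██·█·█    
·█···█····█·█·█·█····█    
·█·███·█·█·██··█···█·█    
·█·····█·█·····█······    
·██···█········█······    
··█·█···█·····█·······    
·█·██···██··█·········    
█···█···██··█·········    
····██····█···██······    
·██··█····█·····█·····    
···███······███·······    
                          
                          
                          


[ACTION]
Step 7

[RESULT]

Gen: 12                   
············██········    
··········██·██·······    
········██·█·██·······    
·····██····██·········    
·····██···············    
···██······███········    
··█········███········    
··█··█···██·██········    
██····█····███········    
██··████····██········    
██·····█···███········    
··██████··············    
                          
                          
                          


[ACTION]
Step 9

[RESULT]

Gen: 21                   
·········█············    
········█··█··········    
········████··········    
············█·········    
··█········██·········    
██·██·····█···········    
██·██·················    
█·█······█············    
██····████············    
·█·████···█··█········    
··████·█·█··█·█·······    
···█···█····██········    
                          
                          
                          


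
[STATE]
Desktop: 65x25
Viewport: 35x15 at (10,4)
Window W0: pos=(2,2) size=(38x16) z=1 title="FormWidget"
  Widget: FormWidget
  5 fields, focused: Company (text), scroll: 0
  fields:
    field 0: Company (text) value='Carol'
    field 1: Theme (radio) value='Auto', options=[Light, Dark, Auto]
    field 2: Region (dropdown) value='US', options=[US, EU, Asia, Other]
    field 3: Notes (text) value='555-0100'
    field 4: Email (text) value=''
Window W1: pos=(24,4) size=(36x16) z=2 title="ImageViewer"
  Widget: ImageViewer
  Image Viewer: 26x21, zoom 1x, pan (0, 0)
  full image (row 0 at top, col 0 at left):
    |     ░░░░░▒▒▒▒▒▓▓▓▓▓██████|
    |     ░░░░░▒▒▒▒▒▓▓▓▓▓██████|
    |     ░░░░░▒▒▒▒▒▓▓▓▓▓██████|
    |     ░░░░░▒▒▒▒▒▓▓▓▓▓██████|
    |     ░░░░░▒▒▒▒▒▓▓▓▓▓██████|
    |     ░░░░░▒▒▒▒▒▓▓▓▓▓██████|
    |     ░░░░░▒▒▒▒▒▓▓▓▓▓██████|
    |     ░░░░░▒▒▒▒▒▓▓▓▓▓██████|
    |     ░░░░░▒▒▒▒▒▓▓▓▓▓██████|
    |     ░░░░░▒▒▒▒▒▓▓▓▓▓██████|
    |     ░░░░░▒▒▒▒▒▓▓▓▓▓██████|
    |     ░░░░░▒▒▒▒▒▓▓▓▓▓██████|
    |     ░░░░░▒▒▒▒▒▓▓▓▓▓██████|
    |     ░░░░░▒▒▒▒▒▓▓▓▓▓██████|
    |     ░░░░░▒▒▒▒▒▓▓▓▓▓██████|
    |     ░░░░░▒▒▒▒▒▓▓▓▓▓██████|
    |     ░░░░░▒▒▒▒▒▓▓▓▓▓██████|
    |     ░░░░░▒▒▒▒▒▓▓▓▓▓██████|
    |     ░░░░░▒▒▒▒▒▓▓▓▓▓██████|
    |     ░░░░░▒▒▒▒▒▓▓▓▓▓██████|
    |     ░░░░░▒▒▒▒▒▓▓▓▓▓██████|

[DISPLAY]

──────────────┏━━━━━━━━━━━━━━━━━━━━
ny:    [Carol ┃ ImageViewer        
:      ( ) Lig┠────────────────────
n:     [US    ┃     ░░░░░▒▒▒▒▒▓▓▓▓▓
:      [555-01┃     ░░░░░▒▒▒▒▒▓▓▓▓▓
:      [      ┃     ░░░░░▒▒▒▒▒▓▓▓▓▓
              ┃     ░░░░░▒▒▒▒▒▓▓▓▓▓
              ┃     ░░░░░▒▒▒▒▒▓▓▓▓▓
              ┃     ░░░░░▒▒▒▒▒▓▓▓▓▓
              ┃     ░░░░░▒▒▒▒▒▓▓▓▓▓
              ┃     ░░░░░▒▒▒▒▒▓▓▓▓▓
              ┃     ░░░░░▒▒▒▒▒▓▓▓▓▓
              ┃     ░░░░░▒▒▒▒▒▓▓▓▓▓
━━━━━━━━━━━━━━┃     ░░░░░▒▒▒▒▒▓▓▓▓▓
              ┃     ░░░░░▒▒▒▒▒▓▓▓▓▓


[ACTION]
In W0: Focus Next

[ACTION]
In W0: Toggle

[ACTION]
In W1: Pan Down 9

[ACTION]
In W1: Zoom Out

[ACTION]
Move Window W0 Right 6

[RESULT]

──────────────┏━━━━━━━━━━━━━━━━━━━━
 Company:    [┃ ImageViewer        
 Theme:      (┠────────────────────
 Region:     [┃     ░░░░░▒▒▒▒▒▓▓▓▓▓
 Notes:      [┃     ░░░░░▒▒▒▒▒▓▓▓▓▓
 Email:      [┃     ░░░░░▒▒▒▒▒▓▓▓▓▓
              ┃     ░░░░░▒▒▒▒▒▓▓▓▓▓
              ┃     ░░░░░▒▒▒▒▒▓▓▓▓▓
              ┃     ░░░░░▒▒▒▒▒▓▓▓▓▓
              ┃     ░░░░░▒▒▒▒▒▓▓▓▓▓
              ┃     ░░░░░▒▒▒▒▒▓▓▓▓▓
              ┃     ░░░░░▒▒▒▒▒▓▓▓▓▓
              ┃     ░░░░░▒▒▒▒▒▓▓▓▓▓
━━━━━━━━━━━━━━┃     ░░░░░▒▒▒▒▒▓▓▓▓▓
              ┃     ░░░░░▒▒▒▒▒▓▓▓▓▓


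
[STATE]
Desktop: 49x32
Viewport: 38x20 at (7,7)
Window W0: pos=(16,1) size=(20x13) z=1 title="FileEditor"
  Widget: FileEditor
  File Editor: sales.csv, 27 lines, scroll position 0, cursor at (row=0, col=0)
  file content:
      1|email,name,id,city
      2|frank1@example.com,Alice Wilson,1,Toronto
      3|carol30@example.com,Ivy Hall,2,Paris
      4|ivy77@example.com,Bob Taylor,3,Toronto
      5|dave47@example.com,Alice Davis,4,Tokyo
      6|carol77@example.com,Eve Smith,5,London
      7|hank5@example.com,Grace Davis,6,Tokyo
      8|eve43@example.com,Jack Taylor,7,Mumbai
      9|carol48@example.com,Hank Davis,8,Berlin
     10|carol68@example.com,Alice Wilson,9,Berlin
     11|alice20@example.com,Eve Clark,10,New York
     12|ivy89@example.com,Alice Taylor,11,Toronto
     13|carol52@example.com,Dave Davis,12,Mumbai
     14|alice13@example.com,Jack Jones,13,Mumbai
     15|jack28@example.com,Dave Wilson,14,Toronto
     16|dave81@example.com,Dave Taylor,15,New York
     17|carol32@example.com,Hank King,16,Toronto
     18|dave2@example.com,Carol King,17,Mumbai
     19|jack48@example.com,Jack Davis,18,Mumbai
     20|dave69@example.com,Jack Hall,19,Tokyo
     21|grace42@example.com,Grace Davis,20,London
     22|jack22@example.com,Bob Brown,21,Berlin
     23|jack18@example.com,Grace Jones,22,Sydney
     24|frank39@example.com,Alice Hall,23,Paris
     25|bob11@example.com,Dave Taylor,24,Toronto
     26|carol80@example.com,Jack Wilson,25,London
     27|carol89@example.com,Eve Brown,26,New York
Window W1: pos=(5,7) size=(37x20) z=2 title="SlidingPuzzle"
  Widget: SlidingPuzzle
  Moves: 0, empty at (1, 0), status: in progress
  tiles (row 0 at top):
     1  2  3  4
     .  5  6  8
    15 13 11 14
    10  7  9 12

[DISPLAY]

━━━━━━━━━━━━━━━━━━━━━━━━━━━━━━━━━━┓   
SlidingPuzzle                     ┃   
──────────────────────────────────┨   
────┬────┬────┬────┐              ┃   
  1 │  2 │  3 │  4 │              ┃   
────┼────┼────┼────┤              ┃   
    │  5 │  6 │  8 │              ┃   
────┼────┼────┼────┤              ┃   
 15 │ 13 │ 11 │ 14 │              ┃   
────┼────┼────┼────┤              ┃   
 10 │  7 │  9 │ 12 │              ┃   
────┴────┴────┴────┘              ┃   
oves: 0                           ┃   
                                  ┃   
                                  ┃   
                                  ┃   
                                  ┃   
                                  ┃   
                                  ┃   
━━━━━━━━━━━━━━━━━━━━━━━━━━━━━━━━━━┛   


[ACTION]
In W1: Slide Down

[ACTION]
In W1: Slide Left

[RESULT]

━━━━━━━━━━━━━━━━━━━━━━━━━━━━━━━━━━┓   
SlidingPuzzle                     ┃   
──────────────────────────────────┨   
────┬────┬────┬────┐              ┃   
  2 │    │  3 │  4 │              ┃   
────┼────┼────┼────┤              ┃   
  1 │  5 │  6 │  8 │              ┃   
────┼────┼────┼────┤              ┃   
 15 │ 13 │ 11 │ 14 │              ┃   
────┼────┼────┼────┤              ┃   
 10 │  7 │  9 │ 12 │              ┃   
────┴────┴────┴────┘              ┃   
oves: 2                           ┃   
                                  ┃   
                                  ┃   
                                  ┃   
                                  ┃   
                                  ┃   
                                  ┃   
━━━━━━━━━━━━━━━━━━━━━━━━━━━━━━━━━━┛   


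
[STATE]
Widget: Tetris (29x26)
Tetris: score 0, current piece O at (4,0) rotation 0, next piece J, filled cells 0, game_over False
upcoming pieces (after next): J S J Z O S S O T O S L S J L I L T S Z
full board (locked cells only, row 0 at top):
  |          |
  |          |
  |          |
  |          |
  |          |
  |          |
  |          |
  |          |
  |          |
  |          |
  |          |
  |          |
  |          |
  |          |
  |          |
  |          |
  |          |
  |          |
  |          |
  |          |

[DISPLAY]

    ▓▓    │Next:             
    ▓▓    │█                 
          │███               
          │                  
          │                  
          │                  
          │Score:            
          │0                 
          │                  
          │                  
          │                  
          │                  
          │                  
          │                  
          │                  
          │                  
          │                  
          │                  
          │                  
          │                  
          │                  
          │                  
          │                  
          │                  
          │                  
          │                  


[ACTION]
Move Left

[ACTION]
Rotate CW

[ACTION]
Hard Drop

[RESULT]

   █      │Next:             
   ███    │█                 
          │███               
          │                  
          │                  
          │                  
          │Score:            
          │0                 
          │                  
          │                  
          │                  
          │                  
          │                  
          │                  
          │                  
          │                  
          │                  
          │                  
   ▓▓     │                  
   ▓▓     │                  
          │                  
          │                  
          │                  
          │                  
          │                  
          │                  


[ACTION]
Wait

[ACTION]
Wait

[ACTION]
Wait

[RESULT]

          │Next:             
          │█                 
          │███               
   █      │                  
   ███    │                  
          │                  
          │Score:            
          │0                 
          │                  
          │                  
          │                  
          │                  
          │                  
          │                  
          │                  
          │                  
          │                  
          │                  
   ▓▓     │                  
   ▓▓     │                  
          │                  
          │                  
          │                  
          │                  
          │                  
          │                  
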